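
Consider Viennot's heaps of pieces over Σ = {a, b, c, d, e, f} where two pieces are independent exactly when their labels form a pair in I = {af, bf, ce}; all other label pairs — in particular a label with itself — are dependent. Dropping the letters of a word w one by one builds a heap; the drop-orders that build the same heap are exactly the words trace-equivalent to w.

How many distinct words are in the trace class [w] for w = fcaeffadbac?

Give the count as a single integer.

0(f) covers ∅
1(c) covers 0:f
2(a) covers 1:c
3(e) covers 2:a
4(f) covers 3:e
5(f) covers 4:f
6(a) covers 3:e
7(d) covers 5:f, 6:a
8(b) covers 7:d
9(a) covers 8:b
10(c) covers 9:a
floor of heap: 0:f
completions by unplaced set U, small U first (add the entries for U minus each lowest piece of U):
  |U|=1: {10}:1
  |U|=2: {9,10}:1
  |U|=3: {8,9,10}:1
  |U|=4: {7,8,9,10}:1
  |U|=5: {5,7,8,9,10}:1  {6,7,8,9,10}:1
  |U|=6: {4,5,7,8,9,10}:1  {5,6,7,8,9,10}:2
  |U|=7: {4,5,6,7,8,9,10}:3
  |U|=8: {3,4,5,6,7,8,9,10}:3
  |U|=9: {2,3,4,5,6,7,8,9,10}:3
  start at 0(f): 3

3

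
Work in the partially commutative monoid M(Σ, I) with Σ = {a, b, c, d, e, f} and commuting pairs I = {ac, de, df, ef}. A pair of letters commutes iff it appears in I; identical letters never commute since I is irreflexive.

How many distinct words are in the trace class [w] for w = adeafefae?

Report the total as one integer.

piece 0:a — minimal
piece 1:d rests on {0:a}
piece 2:e rests on {0:a}
piece 3:a rests on {1:d, 2:e}
piece 4:f rests on {3:a}
piece 5:e rests on {3:a}
piece 6:f rests on {4:f}
piece 7:a rests on {5:e, 6:f}
piece 8:e rests on {7:a}
minimal pieces: {0:a}
ways to finish when only these pieces remain (= sum over removing one remaining piece with nothing left below it):
  1 left: {8}→1
  2 left: {7,8}→1
  3 left: {5,7,8}→1  {6,7,8}→1
  4 left: {4,6,7,8}→1  {5,6,7,8}→2
  5 left: {4,5,6,7,8}→3
  6 left: {3,4,5,6,7,8}→3
  7 left: {1,3,4,5,6,7,8}→3  {2,3,4,5,6,7,8}→3
  placing 0:a first → 6 extensions

6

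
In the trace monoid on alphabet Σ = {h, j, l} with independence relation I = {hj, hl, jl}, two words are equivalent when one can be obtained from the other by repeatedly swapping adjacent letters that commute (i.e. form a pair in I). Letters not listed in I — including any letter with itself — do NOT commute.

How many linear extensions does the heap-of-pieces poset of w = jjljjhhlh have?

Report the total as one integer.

drop 0:j onto floor
drop 1:j onto {0:j}
drop 2:l onto floor
drop 3:j onto {1:j}
drop 4:j onto {3:j}
drop 5:h onto floor
drop 6:h onto {5:h}
drop 7:l onto {2:l}
drop 8:h onto {6:h}
ground layer = {0:j, 2:l, 5:h}
drop-orders for the pieces not yet dropped (sum over which currently-grounded one goes next):
  1 to go: {4} 1  {7} 1  {8} 1
  2 to go: {2,7} 1  {3,4} 1  {4,7} 2  {4,8} 2  {6,8} 1  {7,8} 2
  3 to go: {1,3,4} 1  {2,4,7} 3  {2,7,8} 3  {3,4,7} 3  {3,4,8} 3  {4,6,8} 3  {4,7,8} 6  {5,6,8} 1  {6,7,8} 3
  4 to go: {0,1,3,4} 1  {1,3,4,7} 4  {1,3,4,8} 4  {2,3,4,7} 6  {2,4,7,8} 12  {2,6,7,8} 6  {3,4,6,8} 6  {3,4,7,8} 12  {4,5,6,8} 4  {4,6,7,8} 12  {5,6,7,8} 4
  5 to go: {0,1,3,4,7} 5  {0,1,3,4,8} 5  {1,2,3,4,7} 10  {1,3,4,6,8} 10  {1,3,4,7,8} 20  {2,3,4,7,8} 30  {2,4,6,7,8} 30  {2,5,6,7,8} 10  {3,4,5,6,8} 10  {3,4,6,7,8} 30  {4,5,6,7,8} 20
  6 to go: {0,1,2,3,4,7} 15  {0,1,3,4,6,8} 15  {0,1,3,4,7,8} 30  {1,2,3,4,7,8} 60  {1,3,4,5,6,8} 20  {1,3,4,6,7,8} 60  {2,3,4,6,7,8} 90  {2,4,5,6,7,8} 60  {3,4,5,6,7,8} 60
  7 to go: {0,1,2,3,4,7,8} 105  {0,1,3,4,5,6,8} 35  {0,1,3,4,6,7,8} 105  {1,2,3,4,6,7,8} 210  {1,3,4,5,6,7,8} 140  {2,3,4,5,6,7,8} 210
  if 0:j drops first: 560 orders
  if 2:l drops first: 280 orders
  if 5:h drops first: 420 orders
heap linearizations: 1260

1260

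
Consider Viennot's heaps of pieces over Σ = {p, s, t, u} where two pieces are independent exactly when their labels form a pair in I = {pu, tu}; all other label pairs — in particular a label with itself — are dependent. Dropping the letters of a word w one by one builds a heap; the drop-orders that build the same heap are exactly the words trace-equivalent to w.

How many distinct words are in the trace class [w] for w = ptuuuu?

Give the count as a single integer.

#0=p has no predecessor
#1=t depends on [0:p]
#2=u has no predecessor
#3=u depends on [2:u]
#4=u depends on [3:u]
#5=u depends on [4:u]
sources: [0:p, 2:u]
N(rest) = Σ N(rest − s) over sources s of rest; N(one piece) = 1:
  size 1 → [1]=1  [5]=1
  size 2 → [0,1]=1  [1,5]=2  [4,5]=1
  size 3 → [0,1,5]=3  [1,4,5]=3  [3,4,5]=1
  size 4 → [0,1,4,5]=6  [1,3,4,5]=4  [2,3,4,5]=1
  first=0(p) contributes 5
  first=2(u) contributes 10
|[w]| = 15

15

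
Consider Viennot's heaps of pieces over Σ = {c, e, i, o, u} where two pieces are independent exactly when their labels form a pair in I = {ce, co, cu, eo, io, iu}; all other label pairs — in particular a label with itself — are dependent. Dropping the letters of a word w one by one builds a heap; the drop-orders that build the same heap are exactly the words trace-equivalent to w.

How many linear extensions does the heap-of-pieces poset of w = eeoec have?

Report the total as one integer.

drop 0:e onto floor
drop 1:e onto {0:e}
drop 2:o onto floor
drop 3:e onto {1:e}
drop 4:c onto floor
ground layer = {0:e, 2:o, 4:c}
drop-orders for the pieces not yet dropped (sum over which currently-grounded one goes next):
  1 to go: {2} 1  {3} 1  {4} 1
  2 to go: {1,3} 1  {2,3} 2  {2,4} 2  {3,4} 2
  3 to go: {0,1,3} 1  {1,2,3} 3  {1,3,4} 3  {2,3,4} 6
  if 0:e drops first: 12 orders
  if 2:o drops first: 4 orders
  if 4:c drops first: 4 orders
heap linearizations: 20

20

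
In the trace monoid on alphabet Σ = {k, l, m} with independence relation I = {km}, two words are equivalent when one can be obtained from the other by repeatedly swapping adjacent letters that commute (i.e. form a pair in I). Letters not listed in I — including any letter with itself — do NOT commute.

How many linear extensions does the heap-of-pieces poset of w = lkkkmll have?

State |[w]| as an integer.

4

0(l) covers ∅
1(k) covers 0:l
2(k) covers 1:k
3(k) covers 2:k
4(m) covers 0:l
5(l) covers 3:k, 4:m
6(l) covers 5:l
floor of heap: 0:l
completions by unplaced set U, small U first (add the entries for U minus each lowest piece of U):
  |U|=1: {6}:1
  |U|=2: {5,6}:1
  |U|=3: {3,5,6}:1  {4,5,6}:1
  |U|=4: {2,3,5,6}:1  {3,4,5,6}:2
  |U|=5: {1,2,3,5,6}:1  {2,3,4,5,6}:3
  start at 0(l): 4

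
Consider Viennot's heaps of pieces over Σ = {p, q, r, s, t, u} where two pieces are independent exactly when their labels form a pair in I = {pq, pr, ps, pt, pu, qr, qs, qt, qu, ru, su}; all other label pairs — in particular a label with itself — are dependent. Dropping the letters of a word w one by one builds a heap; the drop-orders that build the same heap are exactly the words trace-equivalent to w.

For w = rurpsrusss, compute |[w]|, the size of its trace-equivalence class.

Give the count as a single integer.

drop 0:r onto floor
drop 1:u onto floor
drop 2:r onto {0:r}
drop 3:p onto floor
drop 4:s onto {2:r}
drop 5:r onto {4:s}
drop 6:u onto {1:u}
drop 7:s onto {5:r}
drop 8:s onto {7:s}
drop 9:s onto {8:s}
ground layer = {0:r, 1:u, 3:p}
drop-orders for the pieces not yet dropped (sum over which currently-grounded one goes next):
  1 to go: {3} 1  {6} 1  {9} 1
  2 to go: {1,6} 1  {3,6} 2  {3,9} 2  {6,9} 2  {8,9} 1
  3 to go: {1,3,6} 3  {1,6,9} 3  {3,6,9} 6  {3,8,9} 3  {6,8,9} 3  {7,8,9} 1
  4 to go: {1,3,6,9} 12  {1,6,8,9} 6  {3,6,8,9} 12  {3,7,8,9} 4  {5,7,8,9} 1  {6,7,8,9} 4
  5 to go: {1,3,6,8,9} 30  {1,6,7,8,9} 10  {3,5,7,8,9} 5  {3,6,7,8,9} 20  {4,5,7,8,9} 1  {5,6,7,8,9} 5
  6 to go: {1,3,6,7,8,9} 60  {1,5,6,7,8,9} 15  {2,4,5,7,8,9} 1  {3,4,5,7,8,9} 6  {3,5,6,7,8,9} 30  {4,5,6,7,8,9} 6
  7 to go: {0,2,4,5,7,8,9} 1  {1,3,5,6,7,8,9} 105  {1,4,5,6,7,8,9} 21  {2,3,4,5,7,8,9} 7  {2,4,5,6,7,8,9} 7  {3,4,5,6,7,8,9} 42
  8 to go: {0,2,3,4,5,7,8,9} 8  {0,2,4,5,6,7,8,9} 8  {1,2,4,5,6,7,8,9} 28  {1,3,4,5,6,7,8,9} 168  {2,3,4,5,6,7,8,9} 56
  if 0:r drops first: 252 orders
  if 1:u drops first: 72 orders
  if 3:p drops first: 36 orders
heap linearizations: 360

360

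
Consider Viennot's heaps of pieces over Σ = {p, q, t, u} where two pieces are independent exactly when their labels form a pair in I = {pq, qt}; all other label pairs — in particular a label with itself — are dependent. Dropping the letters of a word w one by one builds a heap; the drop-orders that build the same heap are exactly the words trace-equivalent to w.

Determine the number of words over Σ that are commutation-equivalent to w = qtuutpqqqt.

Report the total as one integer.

drop 0:q onto floor
drop 1:t onto floor
drop 2:u onto {0:q, 1:t}
drop 3:u onto {2:u}
drop 4:t onto {3:u}
drop 5:p onto {4:t}
drop 6:q onto {3:u}
drop 7:q onto {6:q}
drop 8:q onto {7:q}
drop 9:t onto {5:p}
ground layer = {0:q, 1:t}
drop-orders for the pieces not yet dropped (sum over which currently-grounded one goes next):
  1 to go: {8} 1  {9} 1
  2 to go: {5,9} 1  {7,8} 1  {8,9} 2
  3 to go: {4,5,9} 1  {5,8,9} 3  {6,7,8} 1  {7,8,9} 3
  4 to go: {4,5,8,9} 4  {5,7,8,9} 6  {6,7,8,9} 4
  5 to go: {4,5,7,8,9} 10  {5,6,7,8,9} 10
  6 to go: {4,5,6,7,8,9} 20
  7 to go: {3,4,5,6,7,8,9} 20
  8 to go: {2,3,4,5,6,7,8,9} 20
  if 0:q drops first: 20 orders
  if 1:t drops first: 20 orders
heap linearizations: 40

40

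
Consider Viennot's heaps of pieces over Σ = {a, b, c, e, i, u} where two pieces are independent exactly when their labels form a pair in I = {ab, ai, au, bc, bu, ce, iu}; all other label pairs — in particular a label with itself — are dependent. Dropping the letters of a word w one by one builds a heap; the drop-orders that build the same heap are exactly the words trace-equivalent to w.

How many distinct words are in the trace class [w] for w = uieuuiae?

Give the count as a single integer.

24

piece 0:u — minimal
piece 1:i — minimal
piece 2:e rests on {0:u, 1:i}
piece 3:u rests on {2:e}
piece 4:u rests on {3:u}
piece 5:i rests on {2:e}
piece 6:a rests on {2:e}
piece 7:e rests on {4:u, 5:i, 6:a}
minimal pieces: {0:u, 1:i}
ways to finish when only these pieces remain (= sum over removing one remaining piece with nothing left below it):
  1 left: {7}→1
  2 left: {4,7}→1  {5,7}→1  {6,7}→1
  3 left: {3,4,7}→1  {4,5,7}→2  {4,6,7}→2  {5,6,7}→2
  4 left: {3,4,5,7}→3  {3,4,6,7}→3  {4,5,6,7}→6
  5 left: {3,4,5,6,7}→12
  6 left: {2,3,4,5,6,7}→12
  placing 0:u first → 12 extensions
  placing 1:i first → 12 extensions
total linear extensions = 24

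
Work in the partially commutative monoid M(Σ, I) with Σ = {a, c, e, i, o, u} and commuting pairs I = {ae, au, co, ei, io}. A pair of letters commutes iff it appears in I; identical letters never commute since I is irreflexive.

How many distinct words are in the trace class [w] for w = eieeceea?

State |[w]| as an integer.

12

0(e) covers ∅
1(i) covers ∅
2(e) covers 0:e
3(e) covers 2:e
4(c) covers 1:i, 3:e
5(e) covers 4:c
6(e) covers 5:e
7(a) covers 4:c
floor of heap: 0:e, 1:i
completions by unplaced set U, small U first (add the entries for U minus each lowest piece of U):
  |U|=1: {6}:1  {7}:1
  |U|=2: {5,6}:1  {6,7}:2
  |U|=3: {5,6,7}:3
  |U|=4: {4,5,6,7}:3
  |U|=5: {1,4,5,6,7}:3  {3,4,5,6,7}:3
  |U|=6: {1,3,4,5,6,7}:6  {2,3,4,5,6,7}:3
  start at 0(e): 9
  start at 1(i): 3
sum over floor = 12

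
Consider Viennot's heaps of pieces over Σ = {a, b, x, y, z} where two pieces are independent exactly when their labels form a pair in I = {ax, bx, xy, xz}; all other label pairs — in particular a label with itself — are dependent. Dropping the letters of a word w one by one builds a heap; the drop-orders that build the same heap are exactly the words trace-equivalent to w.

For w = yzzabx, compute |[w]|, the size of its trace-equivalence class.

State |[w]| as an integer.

6

drop 0:y onto floor
drop 1:z onto {0:y}
drop 2:z onto {1:z}
drop 3:a onto {2:z}
drop 4:b onto {3:a}
drop 5:x onto floor
ground layer = {0:y, 5:x}
drop-orders for the pieces not yet dropped (sum over which currently-grounded one goes next):
  1 to go: {4} 1  {5} 1
  2 to go: {3,4} 1  {4,5} 2
  3 to go: {2,3,4} 1  {3,4,5} 3
  4 to go: {1,2,3,4} 1  {2,3,4,5} 4
  if 0:y drops first: 5 orders
  if 5:x drops first: 1 orders
heap linearizations: 6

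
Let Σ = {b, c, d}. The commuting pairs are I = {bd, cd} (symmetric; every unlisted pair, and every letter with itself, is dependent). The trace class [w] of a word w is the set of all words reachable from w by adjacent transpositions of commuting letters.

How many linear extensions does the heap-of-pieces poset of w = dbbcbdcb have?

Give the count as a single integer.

28

0(d) covers ∅
1(b) covers ∅
2(b) covers 1:b
3(c) covers 2:b
4(b) covers 3:c
5(d) covers 0:d
6(c) covers 4:b
7(b) covers 6:c
floor of heap: 0:d, 1:b
completions by unplaced set U, small U first (add the entries for U minus each lowest piece of U):
  |U|=1: {5}:1  {7}:1
  |U|=2: {0,5}:1  {5,7}:2  {6,7}:1
  |U|=3: {0,5,7}:3  {4,6,7}:1  {5,6,7}:3
  |U|=4: {0,5,6,7}:6  {3,4,6,7}:1  {4,5,6,7}:4
  |U|=5: {0,4,5,6,7}:10  {2,3,4,6,7}:1  {3,4,5,6,7}:5
  |U|=6: {0,3,4,5,6,7}:15  {1,2,3,4,6,7}:1  {2,3,4,5,6,7}:6
  start at 0(d): 7
  start at 1(b): 21
sum over floor = 28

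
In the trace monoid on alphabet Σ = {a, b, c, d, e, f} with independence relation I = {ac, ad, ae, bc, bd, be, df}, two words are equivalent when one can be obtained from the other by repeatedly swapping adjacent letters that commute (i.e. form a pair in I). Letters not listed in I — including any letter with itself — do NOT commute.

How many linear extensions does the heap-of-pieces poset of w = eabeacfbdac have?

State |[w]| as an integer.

225

#0=e has no predecessor
#1=a has no predecessor
#2=b depends on [1:a]
#3=e depends on [0:e]
#4=a depends on [2:b]
#5=c depends on [3:e]
#6=f depends on [4:a, 5:c]
#7=b depends on [6:f]
#8=d depends on [5:c]
#9=a depends on [7:b]
#10=c depends on [6:f, 8:d]
sources: [0:e, 1:a]
N(rest) = Σ N(rest − s) over sources s of rest; N(one piece) = 1:
  size 1 → [9]=1  [10]=1
  size 2 → [7,9]=1  [8,10]=1  [9,10]=2
  size 3 → [7,9,10]=3  [8,9,10]=3
  size 4 → [6,7,9,10]=3  [7,8,9,10]=6
  size 5 → [4,6,7,9,10]=3  [6,7,8,9,10]=9
  size 6 → [2,4,6,7,9,10]=3  [4,6,7,8,9,10]=12  [5,6,7,8,9,10]=9
  size 7 → [1,2,4,6,7,9,10]=3  [2,4,6,7,8,9,10]=15  [3,5,6,7,8,9,10]=9  [4,5,6,7,8,9,10]=21
  size 8 → [0,3,5,6,7,8,9,10]=9  [1,2,4,6,7,8,9,10]=18  [2,4,5,6,7,8,9,10]=36  [3,4,5,6,7,8,9,10]=30
  size 9 → [0,3,4,5,6,7,8,9,10]=39  [1,2,4,5,6,7,8,9,10]=54  [2,3,4,5,6,7,8,9,10]=66
  first=0(e) contributes 120
  first=1(a) contributes 105
|[w]| = 225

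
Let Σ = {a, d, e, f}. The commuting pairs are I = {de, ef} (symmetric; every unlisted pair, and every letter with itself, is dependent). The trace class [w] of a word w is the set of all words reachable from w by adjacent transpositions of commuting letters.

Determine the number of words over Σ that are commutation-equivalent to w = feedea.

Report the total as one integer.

10

#0=f has no predecessor
#1=e has no predecessor
#2=e depends on [1:e]
#3=d depends on [0:f]
#4=e depends on [2:e]
#5=a depends on [3:d, 4:e]
sources: [0:f, 1:e]
N(rest) = Σ N(rest − s) over sources s of rest; N(one piece) = 1:
  size 1 → [5]=1
  size 2 → [3,5]=1  [4,5]=1
  size 3 → [0,3,5]=1  [2,4,5]=1  [3,4,5]=2
  size 4 → [0,3,4,5]=3  [1,2,4,5]=1  [2,3,4,5]=3
  first=0(f) contributes 4
  first=1(e) contributes 6
|[w]| = 10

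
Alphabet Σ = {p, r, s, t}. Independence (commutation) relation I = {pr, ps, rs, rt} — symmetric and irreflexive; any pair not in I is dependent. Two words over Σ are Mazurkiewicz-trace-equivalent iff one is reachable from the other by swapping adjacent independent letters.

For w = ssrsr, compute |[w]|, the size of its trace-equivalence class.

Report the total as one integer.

10

0(s) covers ∅
1(s) covers 0:s
2(r) covers ∅
3(s) covers 1:s
4(r) covers 2:r
floor of heap: 0:s, 2:r
completions by unplaced set U, small U first (add the entries for U minus each lowest piece of U):
  |U|=1: {3}:1  {4}:1
  |U|=2: {1,3}:1  {2,4}:1  {3,4}:2
  |U|=3: {0,1,3}:1  {1,3,4}:3  {2,3,4}:3
  start at 0(s): 6
  start at 2(r): 4
sum over floor = 10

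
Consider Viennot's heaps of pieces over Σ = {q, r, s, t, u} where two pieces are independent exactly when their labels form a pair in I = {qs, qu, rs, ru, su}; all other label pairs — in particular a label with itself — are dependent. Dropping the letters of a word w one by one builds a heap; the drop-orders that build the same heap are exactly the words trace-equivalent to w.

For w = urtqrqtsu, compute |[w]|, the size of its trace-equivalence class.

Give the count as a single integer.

#0=u has no predecessor
#1=r has no predecessor
#2=t depends on [0:u, 1:r]
#3=q depends on [2:t]
#4=r depends on [3:q]
#5=q depends on [4:r]
#6=t depends on [5:q]
#7=s depends on [6:t]
#8=u depends on [6:t]
sources: [0:u, 1:r]
N(rest) = Σ N(rest − s) over sources s of rest; N(one piece) = 1:
  size 1 → [7]=1  [8]=1
  size 2 → [7,8]=2
  size 3 → [6,7,8]=2
  size 4 → [5,6,7,8]=2
  size 5 → [4,5,6,7,8]=2
  size 6 → [3,4,5,6,7,8]=2
  size 7 → [2,3,4,5,6,7,8]=2
  first=0(u) contributes 2
  first=1(r) contributes 2
|[w]| = 4

4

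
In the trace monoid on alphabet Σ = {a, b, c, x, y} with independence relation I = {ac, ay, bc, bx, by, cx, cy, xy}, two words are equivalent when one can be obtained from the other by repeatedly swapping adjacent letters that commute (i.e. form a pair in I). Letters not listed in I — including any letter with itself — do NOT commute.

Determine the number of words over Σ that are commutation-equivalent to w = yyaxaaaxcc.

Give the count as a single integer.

#0=y has no predecessor
#1=y depends on [0:y]
#2=a has no predecessor
#3=x depends on [2:a]
#4=a depends on [3:x]
#5=a depends on [4:a]
#6=a depends on [5:a]
#7=x depends on [6:a]
#8=c has no predecessor
#9=c depends on [8:c]
sources: [0:y, 2:a, 8:c]
N(rest) = Σ N(rest − s) over sources s of rest; N(one piece) = 1:
  size 1 → [1]=1  [7]=1  [9]=1
  size 2 → [0,1]=1  [1,7]=2  [1,9]=2  [6,7]=1  [7,9]=2  [8,9]=1
  size 3 → [0,1,7]=3  [0,1,9]=3  [1,6,7]=3  [1,7,9]=6  [1,8,9]=3  [5,6,7]=1  [6,7,9]=3  [7,8,9]=3
  size 4 → [0,1,6,7]=6  [0,1,7,9]=12  [0,1,8,9]=6  [1,5,6,7]=4  [1,6,7,9]=12  [1,7,8,9]=12  [4,5,6,7]=1  [5,6,7,9]=4  [6,7,8,9]=6
  size 5 → [0,1,5,6,7]=10  [0,1,6,7,9]=30  [0,1,7,8,9]=30  [1,4,5,6,7]=5  [1,5,6,7,9]=20  [1,6,7,8,9]=30  [3,4,5,6,7]=1  [4,5,6,7,9]=5  [5,6,7,8,9]=10
  size 6 → [0,1,4,5,6,7]=15  [0,1,5,6,7,9]=60  [0,1,6,7,8,9]=90  [1,3,4,5,6,7]=6  [1,4,5,6,7,9]=30  [1,5,6,7,8,9]=60  [2,3,4,5,6,7]=1  [3,4,5,6,7,9]=6  [4,5,6,7,8,9]=15
  size 7 → [0,1,3,4,5,6,7]=21  [0,1,4,5,6,7,9]=105  [0,1,5,6,7,8,9]=210  [1,2,3,4,5,6,7]=7  [1,3,4,5,6,7,9]=42  [1,4,5,6,7,8,9]=105  [2,3,4,5,6,7,9]=7  [3,4,5,6,7,8,9]=21
  size 8 → [0,1,2,3,4,5,6,7]=28  [0,1,3,4,5,6,7,9]=168  [0,1,4,5,6,7,8,9]=420  [1,2,3,4,5,6,7,9]=56  [1,3,4,5,6,7,8,9]=168  [2,3,4,5,6,7,8,9]=28
  first=0(y) contributes 252
  first=2(a) contributes 756
  first=8(c) contributes 252
|[w]| = 1260

1260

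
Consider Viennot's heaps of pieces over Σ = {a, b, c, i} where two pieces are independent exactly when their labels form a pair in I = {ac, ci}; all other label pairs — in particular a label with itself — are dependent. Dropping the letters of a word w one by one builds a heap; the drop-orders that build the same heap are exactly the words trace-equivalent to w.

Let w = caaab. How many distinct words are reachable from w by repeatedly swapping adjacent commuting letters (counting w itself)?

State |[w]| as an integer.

4

drop 0:c onto floor
drop 1:a onto floor
drop 2:a onto {1:a}
drop 3:a onto {2:a}
drop 4:b onto {0:c, 3:a}
ground layer = {0:c, 1:a}
drop-orders for the pieces not yet dropped (sum over which currently-grounded one goes next):
  1 to go: {4} 1
  2 to go: {0,4} 1  {3,4} 1
  3 to go: {0,3,4} 2  {2,3,4} 1
  if 0:c drops first: 1 orders
  if 1:a drops first: 3 orders
heap linearizations: 4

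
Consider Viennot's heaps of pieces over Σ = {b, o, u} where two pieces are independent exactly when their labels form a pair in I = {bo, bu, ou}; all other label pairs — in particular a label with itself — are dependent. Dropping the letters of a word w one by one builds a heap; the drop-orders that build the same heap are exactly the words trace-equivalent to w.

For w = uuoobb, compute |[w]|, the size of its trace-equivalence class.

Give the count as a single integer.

0(u) covers ∅
1(u) covers 0:u
2(o) covers ∅
3(o) covers 2:o
4(b) covers ∅
5(b) covers 4:b
floor of heap: 0:u, 2:o, 4:b
completions by unplaced set U, small U first (add the entries for U minus each lowest piece of U):
  |U|=1: {1}:1  {3}:1  {5}:1
  |U|=2: {0,1}:1  {1,3}:2  {1,5}:2  {2,3}:1  {3,5}:2  {4,5}:1
  |U|=3: {0,1,3}:3  {0,1,5}:3  {1,2,3}:3  {1,3,5}:6  {1,4,5}:3  {2,3,5}:3  {3,4,5}:3
  |U|=4: {0,1,2,3}:6  {0,1,3,5}:12  {0,1,4,5}:6  {1,2,3,5}:12  {1,3,4,5}:12  {2,3,4,5}:6
  start at 0(u): 30
  start at 2(o): 30
  start at 4(b): 30
sum over floor = 90

90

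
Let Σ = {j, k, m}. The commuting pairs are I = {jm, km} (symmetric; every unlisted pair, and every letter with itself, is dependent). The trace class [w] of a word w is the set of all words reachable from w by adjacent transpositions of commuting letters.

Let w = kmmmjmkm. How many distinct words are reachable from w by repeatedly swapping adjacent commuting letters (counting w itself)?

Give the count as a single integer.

drop 0:k onto floor
drop 1:m onto floor
drop 2:m onto {1:m}
drop 3:m onto {2:m}
drop 4:j onto {0:k}
drop 5:m onto {3:m}
drop 6:k onto {4:j}
drop 7:m onto {5:m}
ground layer = {0:k, 1:m}
drop-orders for the pieces not yet dropped (sum over which currently-grounded one goes next):
  1 to go: {6} 1  {7} 1
  2 to go: {4,6} 1  {5,7} 1  {6,7} 2
  3 to go: {0,4,6} 1  {3,5,7} 1  {4,6,7} 3  {5,6,7} 3
  4 to go: {0,4,6,7} 4  {2,3,5,7} 1  {3,5,6,7} 4  {4,5,6,7} 6
  5 to go: {0,4,5,6,7} 10  {1,2,3,5,7} 1  {2,3,5,6,7} 5  {3,4,5,6,7} 10
  6 to go: {0,3,4,5,6,7} 20  {1,2,3,5,6,7} 6  {2,3,4,5,6,7} 15
  if 0:k drops first: 21 orders
  if 1:m drops first: 35 orders
heap linearizations: 56

56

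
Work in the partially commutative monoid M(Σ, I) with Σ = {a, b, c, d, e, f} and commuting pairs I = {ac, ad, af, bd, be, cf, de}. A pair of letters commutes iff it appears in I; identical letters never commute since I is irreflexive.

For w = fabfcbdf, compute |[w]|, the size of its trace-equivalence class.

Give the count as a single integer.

#0=f has no predecessor
#1=a has no predecessor
#2=b depends on [0:f, 1:a]
#3=f depends on [2:b]
#4=c depends on [2:b]
#5=b depends on [3:f, 4:c]
#6=d depends on [3:f, 4:c]
#7=f depends on [5:b, 6:d]
sources: [0:f, 1:a]
N(rest) = Σ N(rest − s) over sources s of rest; N(one piece) = 1:
  size 1 → [7]=1
  size 2 → [5,7]=1  [6,7]=1
  size 3 → [5,6,7]=2
  size 4 → [3,5,6,7]=2  [4,5,6,7]=2
  size 5 → [3,4,5,6,7]=4
  size 6 → [2,3,4,5,6,7]=4
  first=0(f) contributes 4
  first=1(a) contributes 4
|[w]| = 8

8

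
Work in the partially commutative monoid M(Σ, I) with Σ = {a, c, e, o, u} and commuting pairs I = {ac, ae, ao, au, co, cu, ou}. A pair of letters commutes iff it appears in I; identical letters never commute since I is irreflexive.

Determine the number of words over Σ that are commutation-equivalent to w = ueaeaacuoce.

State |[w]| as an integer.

#0=u has no predecessor
#1=e depends on [0:u]
#2=a has no predecessor
#3=e depends on [1:e]
#4=a depends on [2:a]
#5=a depends on [4:a]
#6=c depends on [3:e]
#7=u depends on [3:e]
#8=o depends on [3:e]
#9=c depends on [6:c]
#10=e depends on [7:u, 8:o, 9:c]
sources: [0:u, 2:a]
N(rest) = Σ N(rest − s) over sources s of rest; N(one piece) = 1:
  size 1 → [5]=1  [10]=1
  size 2 → [4,5]=1  [5,10]=2  [7,10]=1  [8,10]=1  [9,10]=1
  size 3 → [2,4,5]=1  [4,5,10]=3  [5,7,10]=3  [5,8,10]=3  [5,9,10]=3  [6,9,10]=1  [7,8,10]=2  [7,9,10]=2  [8,9,10]=2
  size 4 → [2,4,5,10]=4  [4,5,7,10]=6  [4,5,8,10]=6  [4,5,9,10]=6  [5,6,9,10]=4  [5,7,8,10]=8  [5,7,9,10]=8  [5,8,9,10]=8  [6,7,9,10]=3  [6,8,9,10]=3  [7,8,9,10]=6
  size 5 → [2,4,5,7,10]=10  [2,4,5,8,10]=10  [2,4,5,9,10]=10  [4,5,6,9,10]=10  [4,5,7,8,10]=20  [4,5,7,9,10]=20  [4,5,8,9,10]=20  [5,6,7,9,10]=15  [5,6,8,9,10]=15  [5,7,8,9,10]=30  [6,7,8,9,10]=12
  size 6 → [2,4,5,6,9,10]=20  [2,4,5,7,8,10]=40  [2,4,5,7,9,10]=40  [2,4,5,8,9,10]=40  [3,6,7,8,9,10]=12  [4,5,6,7,9,10]=45  [4,5,6,8,9,10]=45  [4,5,7,8,9,10]=90  [5,6,7,8,9,10]=72
  size 7 → [1,3,6,7,8,9,10]=12  [2,4,5,6,7,9,10]=105  [2,4,5,6,8,9,10]=105  [2,4,5,7,8,9,10]=210  [3,5,6,7,8,9,10]=84  [4,5,6,7,8,9,10]=252
  size 8 → [0,1,3,6,7,8,9,10]=12  [1,3,5,6,7,8,9,10]=96  [2,4,5,6,7,8,9,10]=672  [3,4,5,6,7,8,9,10]=336
  size 9 → [0,1,3,5,6,7,8,9,10]=108  [1,3,4,5,6,7,8,9,10]=432  [2,3,4,5,6,7,8,9,10]=1008
  first=0(u) contributes 1440
  first=2(a) contributes 540
|[w]| = 1980

1980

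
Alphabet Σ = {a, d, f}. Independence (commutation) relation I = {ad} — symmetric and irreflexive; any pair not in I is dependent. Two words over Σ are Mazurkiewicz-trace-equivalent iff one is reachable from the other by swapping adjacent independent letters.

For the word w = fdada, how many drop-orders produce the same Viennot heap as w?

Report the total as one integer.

6

0(f) covers ∅
1(d) covers 0:f
2(a) covers 0:f
3(d) covers 1:d
4(a) covers 2:a
floor of heap: 0:f
completions by unplaced set U, small U first (add the entries for U minus each lowest piece of U):
  |U|=1: {3}:1  {4}:1
  |U|=2: {1,3}:1  {2,4}:1  {3,4}:2
  |U|=3: {1,3,4}:3  {2,3,4}:3
  start at 0(f): 6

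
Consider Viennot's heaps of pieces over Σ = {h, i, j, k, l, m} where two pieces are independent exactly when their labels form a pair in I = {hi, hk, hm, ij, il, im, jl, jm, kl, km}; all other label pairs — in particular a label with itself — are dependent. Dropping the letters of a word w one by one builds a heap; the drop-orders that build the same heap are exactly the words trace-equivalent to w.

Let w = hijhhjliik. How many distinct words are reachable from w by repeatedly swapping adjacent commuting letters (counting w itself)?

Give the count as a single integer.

0(h) covers ∅
1(i) covers ∅
2(j) covers 0:h
3(h) covers 2:j
4(h) covers 3:h
5(j) covers 4:h
6(l) covers 4:h
7(i) covers 1:i
8(i) covers 7:i
9(k) covers 5:j, 8:i
floor of heap: 0:h, 1:i
completions by unplaced set U, small U first (add the entries for U minus each lowest piece of U):
  |U|=1: {6}:1  {9}:1
  |U|=2: {5,9}:1  {6,9}:2  {8,9}:1
  |U|=3: {5,6,9}:3  {5,8,9}:2  {6,8,9}:3  {7,8,9}:1
  |U|=4: {1,7,8,9}:1  {4,5,6,9}:3  {5,6,8,9}:8  {5,7,8,9}:3  {6,7,8,9}:4
  |U|=5: {1,5,7,8,9}:4  {1,6,7,8,9}:5  {3,4,5,6,9}:3  {4,5,6,8,9}:11  {5,6,7,8,9}:15
  |U|=6: {1,5,6,7,8,9}:24  {2,3,4,5,6,9}:3  {3,4,5,6,8,9}:14  {4,5,6,7,8,9}:26
  |U|=7: {0,2,3,4,5,6,9}:3  {1,4,5,6,7,8,9}:50  {2,3,4,5,6,8,9}:17  {3,4,5,6,7,8,9}:40
  |U|=8: {0,2,3,4,5,6,8,9}:20  {1,3,4,5,6,7,8,9}:90  {2,3,4,5,6,7,8,9}:57
  start at 0(h): 147
  start at 1(i): 77
sum over floor = 224

224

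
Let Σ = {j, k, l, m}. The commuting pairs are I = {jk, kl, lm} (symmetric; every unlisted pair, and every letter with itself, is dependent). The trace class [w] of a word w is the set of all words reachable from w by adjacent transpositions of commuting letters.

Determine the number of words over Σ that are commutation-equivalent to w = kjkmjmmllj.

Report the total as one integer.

18

0(k) covers ∅
1(j) covers ∅
2(k) covers 0:k
3(m) covers 1:j, 2:k
4(j) covers 3:m
5(m) covers 4:j
6(m) covers 5:m
7(l) covers 4:j
8(l) covers 7:l
9(j) covers 6:m, 8:l
floor of heap: 0:k, 1:j
completions by unplaced set U, small U first (add the entries for U minus each lowest piece of U):
  |U|=1: {9}:1
  |U|=2: {6,9}:1  {8,9}:1
  |U|=3: {5,6,9}:1  {6,8,9}:2  {7,8,9}:1
  |U|=4: {5,6,8,9}:3  {6,7,8,9}:3
  |U|=5: {5,6,7,8,9}:6
  |U|=6: {4,5,6,7,8,9}:6
  |U|=7: {3,4,5,6,7,8,9}:6
  |U|=8: {1,3,4,5,6,7,8,9}:6  {2,3,4,5,6,7,8,9}:6
  start at 0(k): 12
  start at 1(j): 6
sum over floor = 18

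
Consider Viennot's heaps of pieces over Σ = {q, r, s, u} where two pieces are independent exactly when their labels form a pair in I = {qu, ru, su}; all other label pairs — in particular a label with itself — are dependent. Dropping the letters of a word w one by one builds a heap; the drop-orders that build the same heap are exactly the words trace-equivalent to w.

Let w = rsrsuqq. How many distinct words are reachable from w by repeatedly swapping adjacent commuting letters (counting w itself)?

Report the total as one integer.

7

#0=r has no predecessor
#1=s depends on [0:r]
#2=r depends on [1:s]
#3=s depends on [2:r]
#4=u has no predecessor
#5=q depends on [3:s]
#6=q depends on [5:q]
sources: [0:r, 4:u]
N(rest) = Σ N(rest − s) over sources s of rest; N(one piece) = 1:
  size 1 → [4]=1  [6]=1
  size 2 → [4,6]=2  [5,6]=1
  size 3 → [3,5,6]=1  [4,5,6]=3
  size 4 → [2,3,5,6]=1  [3,4,5,6]=4
  size 5 → [1,2,3,5,6]=1  [2,3,4,5,6]=5
  first=0(r) contributes 6
  first=4(u) contributes 1
|[w]| = 7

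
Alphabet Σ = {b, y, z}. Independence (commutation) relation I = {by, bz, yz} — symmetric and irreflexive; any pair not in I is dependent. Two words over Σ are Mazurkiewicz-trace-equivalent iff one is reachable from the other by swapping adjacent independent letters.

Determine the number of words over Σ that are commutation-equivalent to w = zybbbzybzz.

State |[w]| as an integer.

3150

drop 0:z onto floor
drop 1:y onto floor
drop 2:b onto floor
drop 3:b onto {2:b}
drop 4:b onto {3:b}
drop 5:z onto {0:z}
drop 6:y onto {1:y}
drop 7:b onto {4:b}
drop 8:z onto {5:z}
drop 9:z onto {8:z}
ground layer = {0:z, 1:y, 2:b}
drop-orders for the pieces not yet dropped (sum over which currently-grounded one goes next):
  1 to go: {6} 1  {7} 1  {9} 1
  2 to go: {1,6} 1  {4,7} 1  {6,7} 2  {6,9} 2  {7,9} 2  {8,9} 1
  3 to go: {1,6,7} 3  {1,6,9} 3  {3,4,7} 1  {4,6,7} 3  {4,7,9} 3  {5,8,9} 1  {6,7,9} 6  {6,8,9} 3  {7,8,9} 3
  4 to go: {0,5,8,9} 1  {1,4,6,7} 6  {1,6,7,9} 12  {1,6,8,9} 6  {2,3,4,7} 1  {3,4,6,7} 4  {3,4,7,9} 4  {4,6,7,9} 12  {4,7,8,9} 6  {5,6,8,9} 4  {5,7,8,9} 4  {6,7,8,9} 12
  5 to go: {0,5,6,8,9} 5  {0,5,7,8,9} 5  {1,3,4,6,7} 10  {1,4,6,7,9} 30  {1,5,6,8,9} 10  {1,6,7,8,9} 30  {2,3,4,6,7} 5  {2,3,4,7,9} 5  {3,4,6,7,9} 20  {3,4,7,8,9} 10  {4,5,7,8,9} 10  {4,6,7,8,9} 30  {5,6,7,8,9} 20
  6 to go: {0,1,5,6,8,9} 15  {0,4,5,7,8,9} 15  {0,5,6,7,8,9} 30  {1,2,3,4,6,7} 15  {1,3,4,6,7,9} 60  {1,4,6,7,8,9} 90  {1,5,6,7,8,9} 60  {2,3,4,6,7,9} 30  {2,3,4,7,8,9} 15  {3,4,5,7,8,9} 20  {3,4,6,7,8,9} 60  {4,5,6,7,8,9} 60
  7 to go: {0,1,5,6,7,8,9} 105  {0,3,4,5,7,8,9} 35  {0,4,5,6,7,8,9} 105  {1,2,3,4,6,7,9} 105  {1,3,4,6,7,8,9} 210  {1,4,5,6,7,8,9} 210  {2,3,4,5,7,8,9} 35  {2,3,4,6,7,8,9} 105  {3,4,5,6,7,8,9} 140
  8 to go: {0,1,4,5,6,7,8,9} 420  {0,2,3,4,5,7,8,9} 70  {0,3,4,5,6,7,8,9} 280  {1,2,3,4,6,7,8,9} 420  {1,3,4,5,6,7,8,9} 560  {2,3,4,5,6,7,8,9} 280
  if 0:z drops first: 1260 orders
  if 1:y drops first: 630 orders
  if 2:b drops first: 1260 orders
heap linearizations: 3150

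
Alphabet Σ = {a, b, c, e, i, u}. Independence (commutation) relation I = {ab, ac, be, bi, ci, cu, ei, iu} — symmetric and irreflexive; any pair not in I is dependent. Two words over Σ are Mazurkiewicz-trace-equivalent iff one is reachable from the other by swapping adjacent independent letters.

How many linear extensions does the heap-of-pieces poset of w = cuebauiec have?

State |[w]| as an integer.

#0=c has no predecessor
#1=u has no predecessor
#2=e depends on [0:c, 1:u]
#3=b depends on [0:c, 1:u]
#4=a depends on [2:e]
#5=u depends on [3:b, 4:a]
#6=i depends on [4:a]
#7=e depends on [5:u]
#8=c depends on [7:e]
sources: [0:c, 1:u]
N(rest) = Σ N(rest − s) over sources s of rest; N(one piece) = 1:
  size 1 → [6]=1  [8]=1
  size 2 → [6,8]=2  [7,8]=1
  size 3 → [5,7,8]=1  [6,7,8]=3
  size 4 → [3,5,7,8]=1  [5,6,7,8]=4
  size 5 → [3,5,6,7,8]=5  [4,5,6,7,8]=4
  size 6 → [2,4,5,6,7,8]=4  [3,4,5,6,7,8]=9
  size 7 → [2,3,4,5,6,7,8]=13
  first=0(c) contributes 13
  first=1(u) contributes 13
|[w]| = 26

26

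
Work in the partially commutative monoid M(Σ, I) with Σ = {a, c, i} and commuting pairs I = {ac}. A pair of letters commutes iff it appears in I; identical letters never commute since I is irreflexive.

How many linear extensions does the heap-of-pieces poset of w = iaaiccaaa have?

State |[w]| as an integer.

10

#0=i has no predecessor
#1=a depends on [0:i]
#2=a depends on [1:a]
#3=i depends on [2:a]
#4=c depends on [3:i]
#5=c depends on [4:c]
#6=a depends on [3:i]
#7=a depends on [6:a]
#8=a depends on [7:a]
sources: [0:i]
N(rest) = Σ N(rest − s) over sources s of rest; N(one piece) = 1:
  size 1 → [5]=1  [8]=1
  size 2 → [4,5]=1  [5,8]=2  [7,8]=1
  size 3 → [4,5,8]=3  [5,7,8]=3  [6,7,8]=1
  size 4 → [4,5,7,8]=6  [5,6,7,8]=4
  size 5 → [4,5,6,7,8]=10
  size 6 → [3,4,5,6,7,8]=10
  size 7 → [2,3,4,5,6,7,8]=10
  first=0(i) contributes 10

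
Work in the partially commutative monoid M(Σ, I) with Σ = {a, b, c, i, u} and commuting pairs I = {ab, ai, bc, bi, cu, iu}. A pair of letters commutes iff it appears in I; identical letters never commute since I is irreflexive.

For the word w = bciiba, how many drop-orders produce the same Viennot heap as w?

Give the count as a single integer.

45

#0=b has no predecessor
#1=c has no predecessor
#2=i depends on [1:c]
#3=i depends on [2:i]
#4=b depends on [0:b]
#5=a depends on [1:c]
sources: [0:b, 1:c]
N(rest) = Σ N(rest − s) over sources s of rest; N(one piece) = 1:
  size 1 → [3]=1  [4]=1  [5]=1
  size 2 → [0,4]=1  [2,3]=1  [3,4]=2  [3,5]=2  [4,5]=2
  size 3 → [0,3,4]=3  [0,4,5]=3  [2,3,4]=3  [2,3,5]=3  [3,4,5]=6
  size 4 → [0,2,3,4]=6  [0,3,4,5]=12  [1,2,3,5]=3  [2,3,4,5]=12
  first=0(b) contributes 15
  first=1(c) contributes 30
|[w]| = 45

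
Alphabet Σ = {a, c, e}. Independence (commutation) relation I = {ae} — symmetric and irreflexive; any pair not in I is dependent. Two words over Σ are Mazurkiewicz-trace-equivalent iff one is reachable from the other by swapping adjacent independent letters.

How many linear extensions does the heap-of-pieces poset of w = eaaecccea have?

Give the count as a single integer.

12

0(e) covers ∅
1(a) covers ∅
2(a) covers 1:a
3(e) covers 0:e
4(c) covers 2:a, 3:e
5(c) covers 4:c
6(c) covers 5:c
7(e) covers 6:c
8(a) covers 6:c
floor of heap: 0:e, 1:a
completions by unplaced set U, small U first (add the entries for U minus each lowest piece of U):
  |U|=1: {7}:1  {8}:1
  |U|=2: {7,8}:2
  |U|=3: {6,7,8}:2
  |U|=4: {5,6,7,8}:2
  |U|=5: {4,5,6,7,8}:2
  |U|=6: {2,4,5,6,7,8}:2  {3,4,5,6,7,8}:2
  |U|=7: {0,3,4,5,6,7,8}:2  {1,2,4,5,6,7,8}:2  {2,3,4,5,6,7,8}:4
  start at 0(e): 6
  start at 1(a): 6
sum over floor = 12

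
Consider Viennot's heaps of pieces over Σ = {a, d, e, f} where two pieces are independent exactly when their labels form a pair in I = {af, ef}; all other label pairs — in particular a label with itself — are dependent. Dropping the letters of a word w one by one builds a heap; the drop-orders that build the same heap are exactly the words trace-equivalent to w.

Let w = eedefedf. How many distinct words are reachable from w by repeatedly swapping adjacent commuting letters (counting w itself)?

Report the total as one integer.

3

piece 0:e — minimal
piece 1:e rests on {0:e}
piece 2:d rests on {1:e}
piece 3:e rests on {2:d}
piece 4:f rests on {2:d}
piece 5:e rests on {3:e}
piece 6:d rests on {4:f, 5:e}
piece 7:f rests on {6:d}
minimal pieces: {0:e}
ways to finish when only these pieces remain (= sum over removing one remaining piece with nothing left below it):
  1 left: {7}→1
  2 left: {6,7}→1
  3 left: {4,6,7}→1  {5,6,7}→1
  4 left: {3,5,6,7}→1  {4,5,6,7}→2
  5 left: {3,4,5,6,7}→3
  6 left: {2,3,4,5,6,7}→3
  placing 0:e first → 3 extensions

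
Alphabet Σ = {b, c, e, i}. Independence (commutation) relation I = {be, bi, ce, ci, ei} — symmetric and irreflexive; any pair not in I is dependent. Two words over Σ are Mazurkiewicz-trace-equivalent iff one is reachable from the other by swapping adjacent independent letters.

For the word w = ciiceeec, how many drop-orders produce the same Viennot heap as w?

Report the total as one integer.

0(c) covers ∅
1(i) covers ∅
2(i) covers 1:i
3(c) covers 0:c
4(e) covers ∅
5(e) covers 4:e
6(e) covers 5:e
7(c) covers 3:c
floor of heap: 0:c, 1:i, 4:e
completions by unplaced set U, small U first (add the entries for U minus each lowest piece of U):
  |U|=1: {2}:1  {6}:1  {7}:1
  |U|=2: {1,2}:1  {2,6}:2  {2,7}:2  {3,7}:1  {5,6}:1  {6,7}:2
  |U|=3: {0,3,7}:1  {1,2,6}:3  {1,2,7}:3  {2,3,7}:3  {2,5,6}:3  {2,6,7}:6  {3,6,7}:3  {4,5,6}:1  {5,6,7}:3
  |U|=4: {0,2,3,7}:4  {0,3,6,7}:4  {1,2,3,7}:6  {1,2,5,6}:6  {1,2,6,7}:12  {2,3,6,7}:12  {2,4,5,6}:4  {2,5,6,7}:12  {3,5,6,7}:6  {4,5,6,7}:4
  |U|=5: {0,1,2,3,7}:10  {0,2,3,6,7}:20  {0,3,5,6,7}:10  {1,2,3,6,7}:30  {1,2,4,5,6}:10  {1,2,5,6,7}:30  {2,3,5,6,7}:30  {2,4,5,6,7}:20  {3,4,5,6,7}:10
  |U|=6: {0,1,2,3,6,7}:60  {0,2,3,5,6,7}:60  {0,3,4,5,6,7}:20  {1,2,3,5,6,7}:90  {1,2,4,5,6,7}:60  {2,3,4,5,6,7}:60
  start at 0(c): 210
  start at 1(i): 140
  start at 4(e): 210
sum over floor = 560

560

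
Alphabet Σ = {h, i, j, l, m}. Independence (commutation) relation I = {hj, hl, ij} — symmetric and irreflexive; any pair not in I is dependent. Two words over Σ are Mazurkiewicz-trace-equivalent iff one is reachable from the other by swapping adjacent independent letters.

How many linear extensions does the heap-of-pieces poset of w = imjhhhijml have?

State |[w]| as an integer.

15

drop 0:i onto floor
drop 1:m onto {0:i}
drop 2:j onto {1:m}
drop 3:h onto {1:m}
drop 4:h onto {3:h}
drop 5:h onto {4:h}
drop 6:i onto {5:h}
drop 7:j onto {2:j}
drop 8:m onto {6:i, 7:j}
drop 9:l onto {8:m}
ground layer = {0:i}
drop-orders for the pieces not yet dropped (sum over which currently-grounded one goes next):
  1 to go: {9} 1
  2 to go: {8,9} 1
  3 to go: {6,8,9} 1  {7,8,9} 1
  4 to go: {2,7,8,9} 1  {5,6,8,9} 1  {6,7,8,9} 2
  5 to go: {2,6,7,8,9} 3  {4,5,6,8,9} 1  {5,6,7,8,9} 3
  6 to go: {2,5,6,7,8,9} 6  {3,4,5,6,8,9} 1  {4,5,6,7,8,9} 4
  7 to go: {2,4,5,6,7,8,9} 10  {3,4,5,6,7,8,9} 5
  8 to go: {2,3,4,5,6,7,8,9} 15
  if 0:i drops first: 15 orders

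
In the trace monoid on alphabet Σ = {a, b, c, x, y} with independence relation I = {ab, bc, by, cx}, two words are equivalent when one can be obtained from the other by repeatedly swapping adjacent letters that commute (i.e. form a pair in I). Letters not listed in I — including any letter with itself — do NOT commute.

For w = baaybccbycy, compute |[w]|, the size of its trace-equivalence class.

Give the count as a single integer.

165

drop 0:b onto floor
drop 1:a onto floor
drop 2:a onto {1:a}
drop 3:y onto {2:a}
drop 4:b onto {0:b}
drop 5:c onto {3:y}
drop 6:c onto {5:c}
drop 7:b onto {4:b}
drop 8:y onto {6:c}
drop 9:c onto {8:y}
drop 10:y onto {9:c}
ground layer = {0:b, 1:a}
drop-orders for the pieces not yet dropped (sum over which currently-grounded one goes next):
  1 to go: {7} 1  {10} 1
  2 to go: {4,7} 1  {7,10} 2  {9,10} 1
  3 to go: {0,4,7} 1  {4,7,10} 3  {7,9,10} 3  {8,9,10} 1
  4 to go: {0,4,7,10} 4  {4,7,9,10} 6  {6,8,9,10} 1  {7,8,9,10} 4
  5 to go: {0,4,7,9,10} 10  {4,7,8,9,10} 10  {5,6,8,9,10} 1  {6,7,8,9,10} 5
  6 to go: {0,4,7,8,9,10} 20  {3,5,6,8,9,10} 1  {4,6,7,8,9,10} 15  {5,6,7,8,9,10} 6
  7 to go: {0,4,6,7,8,9,10} 35  {2,3,5,6,8,9,10} 1  {3,5,6,7,8,9,10} 7  {4,5,6,7,8,9,10} 21
  8 to go: {0,4,5,6,7,8,9,10} 56  {1,2,3,5,6,8,9,10} 1  {2,3,5,6,7,8,9,10} 8  {3,4,5,6,7,8,9,10} 28
  9 to go: {0,3,4,5,6,7,8,9,10} 84  {1,2,3,5,6,7,8,9,10} 9  {2,3,4,5,6,7,8,9,10} 36
  if 0:b drops first: 45 orders
  if 1:a drops first: 120 orders
heap linearizations: 165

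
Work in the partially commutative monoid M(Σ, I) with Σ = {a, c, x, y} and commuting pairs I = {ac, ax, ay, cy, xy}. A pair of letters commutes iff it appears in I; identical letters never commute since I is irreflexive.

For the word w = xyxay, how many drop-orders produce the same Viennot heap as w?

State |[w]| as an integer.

piece 0:x — minimal
piece 1:y — minimal
piece 2:x rests on {0:x}
piece 3:a — minimal
piece 4:y rests on {1:y}
minimal pieces: {0:x, 1:y, 3:a}
ways to finish when only these pieces remain (= sum over removing one remaining piece with nothing left below it):
  1 left: {2}→1  {3}→1  {4}→1
  2 left: {0,2}→1  {1,4}→1  {2,3}→2  {2,4}→2  {3,4}→2
  3 left: {0,2,3}→3  {0,2,4}→3  {1,2,4}→3  {1,3,4}→3  {2,3,4}→6
  placing 0:x first → 12 extensions
  placing 1:y first → 12 extensions
  placing 3:a first → 6 extensions
total linear extensions = 30

30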